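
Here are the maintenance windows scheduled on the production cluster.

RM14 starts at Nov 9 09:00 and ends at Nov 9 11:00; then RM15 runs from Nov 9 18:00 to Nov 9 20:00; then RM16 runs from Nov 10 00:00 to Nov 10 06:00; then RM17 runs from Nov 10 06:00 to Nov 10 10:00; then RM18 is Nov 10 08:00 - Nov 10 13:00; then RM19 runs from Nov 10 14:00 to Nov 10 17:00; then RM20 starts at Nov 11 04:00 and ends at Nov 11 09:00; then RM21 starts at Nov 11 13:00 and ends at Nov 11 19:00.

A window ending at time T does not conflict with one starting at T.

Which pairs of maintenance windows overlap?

RM17 & RM18

Check each pair: they overlap iff neither finishes before the other starts.
Sorted by start: RM14, RM15, RM16, RM17, RM18, RM19, RM20, RM21.
RM15 starts after RM14 ends, so nothing later overlaps RM14 either.
RM16 starts after RM15 ends, so nothing later overlaps RM15 either.
RM17 starts exactly when RM16 ends (back-to-back, no overlap), so nothing later overlaps RM16 either.
RM18 starts before RM17 ends → RM17 and RM18 overlap.
RM19 starts after RM17 ends, so nothing later overlaps RM17 either.
RM19 starts after RM18 ends, so nothing later overlaps RM18 either.
RM20 starts after RM19 ends, so nothing later overlaps RM19 either.
RM21 starts after RM20 ends.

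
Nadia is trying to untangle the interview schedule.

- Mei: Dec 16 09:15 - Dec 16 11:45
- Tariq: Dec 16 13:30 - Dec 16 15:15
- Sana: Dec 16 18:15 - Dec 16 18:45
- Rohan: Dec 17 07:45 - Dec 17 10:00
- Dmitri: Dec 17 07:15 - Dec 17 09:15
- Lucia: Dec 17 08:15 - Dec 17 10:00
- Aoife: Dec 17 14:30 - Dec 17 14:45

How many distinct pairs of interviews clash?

Sorted by start: Mei, Tariq, Sana, Dmitri, Rohan, Lucia, Aoife.
Tariq starts after Mei ends, so nothing later overlaps Mei either.
Sana starts after Tariq ends, so nothing later overlaps Tariq either.
Dmitri starts after Sana ends, so nothing later overlaps Sana either.
Rohan starts before Dmitri ends → Dmitri and Rohan overlap.
Lucia starts before Dmitri ends → Dmitri and Lucia overlap.
Aoife starts after Dmitri ends.
Lucia starts before Rohan ends → Rohan and Lucia overlap.
Aoife starts after Rohan ends.
Aoife starts after Lucia ends.
Overlapping pairs: Dmitri & Lucia, Dmitri & Rohan, Lucia & Rohan — 3 in total.

3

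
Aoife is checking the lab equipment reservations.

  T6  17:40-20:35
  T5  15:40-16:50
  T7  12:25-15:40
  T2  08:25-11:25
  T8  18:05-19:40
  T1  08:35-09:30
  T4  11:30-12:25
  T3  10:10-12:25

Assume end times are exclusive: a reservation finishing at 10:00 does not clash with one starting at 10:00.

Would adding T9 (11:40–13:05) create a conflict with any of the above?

Yes — it overlaps T3, T4, T7

T2: ends 11:25 at or before T9 starts 11:40 → clear.
T1: ends 09:30 at or before T9 starts 11:40 → clear.
T3: starts 10:10 before T9 ends 13:05, and ends 12:25 after T9 starts 11:40 → overlap.
T4: starts 11:30 before T9 ends 13:05, and ends 12:25 after T9 starts 11:40 → overlap.
T7: starts 12:25 before T9 ends 13:05, and ends 15:40 after T9 starts 11:40 → overlap.
T5: starts 15:40 at or after T9 ends 13:05 → clear.
T6: starts 17:40 at or after T9 ends 13:05 → clear.
T8: starts 18:05 at or after T9 ends 13:05 → clear.
T9 overlaps T3, T4, T7.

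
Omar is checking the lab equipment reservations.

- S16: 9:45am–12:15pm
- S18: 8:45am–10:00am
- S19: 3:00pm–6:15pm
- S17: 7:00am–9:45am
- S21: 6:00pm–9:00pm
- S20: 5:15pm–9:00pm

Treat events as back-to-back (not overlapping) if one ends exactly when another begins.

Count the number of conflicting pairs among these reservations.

5

Two intervals overlap when each starts before the other ends.
Sorted by start: S17, S18, S16, S19, S20, S21.
S18 starts before S17 ends → S17 and S18 overlap.
S16 starts exactly when S17 ends (back-to-back, no overlap), so nothing later overlaps S17 either.
S16 starts before S18 ends → S18 and S16 overlap.
S19 starts after S18 ends, so nothing later overlaps S18 either.
S19 starts after S16 ends, so nothing later overlaps S16 either.
S20 starts before S19 ends → S19 and S20 overlap.
S21 starts before S19 ends → S19 and S21 overlap.
S21 starts before S20 ends → S20 and S21 overlap.
Overlapping pairs: S16 & S18, S17 & S18, S19 & S20, S19 & S21, S20 & S21 — 5 in total.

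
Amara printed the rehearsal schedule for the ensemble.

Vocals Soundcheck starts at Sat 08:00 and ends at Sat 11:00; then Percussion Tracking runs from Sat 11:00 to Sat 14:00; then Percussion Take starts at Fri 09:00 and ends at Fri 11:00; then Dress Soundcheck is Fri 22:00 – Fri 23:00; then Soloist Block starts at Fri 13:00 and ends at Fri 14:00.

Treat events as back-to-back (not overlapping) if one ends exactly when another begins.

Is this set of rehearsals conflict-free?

Sorted by start: Percussion Take, Soloist Block, Dress Soundcheck, Vocals Soundcheck, Percussion Tracking.
Soloist Block starts after Percussion Take ends, so nothing later overlaps Percussion Take either.
Dress Soundcheck starts after Soloist Block ends, so nothing later overlaps Soloist Block either.
Vocals Soundcheck starts after Dress Soundcheck ends, so nothing later overlaps Dress Soundcheck either.
Percussion Tracking starts exactly when Vocals Soundcheck ends (back-to-back, no overlap).
Every pair is clear; the schedule has no overlaps.

Yes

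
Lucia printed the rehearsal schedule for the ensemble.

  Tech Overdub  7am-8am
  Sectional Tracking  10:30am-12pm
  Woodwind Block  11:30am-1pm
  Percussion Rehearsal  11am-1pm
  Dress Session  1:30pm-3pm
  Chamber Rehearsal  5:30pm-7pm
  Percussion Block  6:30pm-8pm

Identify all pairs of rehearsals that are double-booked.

Chamber Rehearsal & Percussion Block, Percussion Rehearsal & Sectional Tracking, Percussion Rehearsal & Woodwind Block, Sectional Tracking & Woodwind Block

Sorted by start: Tech Overdub, Sectional Tracking, Percussion Rehearsal, Woodwind Block, Dress Session, Chamber Rehearsal, Percussion Block.
Sectional Tracking starts after Tech Overdub ends, so Tech Overdub has no further overlaps.
Percussion Rehearsal starts before Sectional Tracking ends → Sectional Tracking and Percussion Rehearsal overlap.
Woodwind Block starts before Sectional Tracking ends → Sectional Tracking and Woodwind Block overlap.
Dress Session starts after Sectional Tracking ends, so Sectional Tracking has no further overlaps.
Woodwind Block starts before Percussion Rehearsal ends → Percussion Rehearsal and Woodwind Block overlap.
Dress Session starts after Percussion Rehearsal ends, so Percussion Rehearsal has no further overlaps.
Dress Session starts after Woodwind Block ends, so Woodwind Block has no further overlaps.
Chamber Rehearsal starts after Dress Session ends, so Dress Session has no further overlaps.
Percussion Block starts before Chamber Rehearsal ends → Chamber Rehearsal and Percussion Block overlap.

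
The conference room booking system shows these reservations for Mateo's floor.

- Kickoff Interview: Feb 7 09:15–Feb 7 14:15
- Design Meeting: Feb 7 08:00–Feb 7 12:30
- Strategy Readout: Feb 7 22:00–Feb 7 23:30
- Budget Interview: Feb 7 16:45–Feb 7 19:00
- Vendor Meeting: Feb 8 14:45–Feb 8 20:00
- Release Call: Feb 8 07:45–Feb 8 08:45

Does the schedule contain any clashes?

Two intervals overlap when each starts before the other ends.
Sorted by start: Design Meeting, Kickoff Interview, Budget Interview, Strategy Readout, Release Call, Vendor Meeting.
Kickoff Interview starts before Design Meeting ends → Design Meeting and Kickoff Interview overlap.
That's a conflict, so the schedule is not conflict-free.

Yes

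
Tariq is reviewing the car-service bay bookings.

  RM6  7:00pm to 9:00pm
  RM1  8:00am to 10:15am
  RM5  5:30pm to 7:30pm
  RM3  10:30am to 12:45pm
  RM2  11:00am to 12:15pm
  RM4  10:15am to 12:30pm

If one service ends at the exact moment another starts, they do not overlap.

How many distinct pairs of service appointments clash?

4

Sorted by start: RM1, RM4, RM3, RM2, RM5, RM6.
RM4 starts exactly when RM1 ends (back-to-back, no overlap) — done with RM1.
RM3 starts before RM4 ends → RM4 and RM3 overlap.
RM2 starts before RM4 ends → RM4 and RM2 overlap.
RM5 starts after RM4 ends — done with RM4.
RM2 starts before RM3 ends → RM3 and RM2 overlap.
RM5 starts after RM3 ends — done with RM3.
RM5 starts after RM2 ends — done with RM2.
RM6 starts before RM5 ends → RM5 and RM6 overlap.
Overlapping pairs: RM2 & RM3, RM2 & RM4, RM3 & RM4, RM5 & RM6 — 4 in total.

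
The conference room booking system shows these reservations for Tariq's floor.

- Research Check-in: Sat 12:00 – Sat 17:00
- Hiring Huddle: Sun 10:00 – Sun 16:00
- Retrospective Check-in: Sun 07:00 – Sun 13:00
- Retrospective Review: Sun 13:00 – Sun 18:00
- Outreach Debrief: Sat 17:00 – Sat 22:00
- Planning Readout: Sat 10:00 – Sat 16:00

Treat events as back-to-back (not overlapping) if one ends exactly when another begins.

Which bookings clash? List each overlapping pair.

Hiring Huddle & Retrospective Check-in, Hiring Huddle & Retrospective Review, Planning Readout & Research Check-in

Sorted by start: Planning Readout, Research Check-in, Outreach Debrief, Retrospective Check-in, Hiring Huddle, Retrospective Review.
Research Check-in starts before Planning Readout ends → Planning Readout and Research Check-in overlap.
Outreach Debrief starts after Planning Readout ends, so nothing later overlaps Planning Readout either.
Outreach Debrief starts exactly when Research Check-in ends (back-to-back, no overlap), so nothing later overlaps Research Check-in either.
Retrospective Check-in starts after Outreach Debrief ends, so nothing later overlaps Outreach Debrief either.
Hiring Huddle starts before Retrospective Check-in ends → Retrospective Check-in and Hiring Huddle overlap.
Retrospective Review starts exactly when Retrospective Check-in ends (back-to-back, no overlap).
Retrospective Review starts before Hiring Huddle ends → Hiring Huddle and Retrospective Review overlap.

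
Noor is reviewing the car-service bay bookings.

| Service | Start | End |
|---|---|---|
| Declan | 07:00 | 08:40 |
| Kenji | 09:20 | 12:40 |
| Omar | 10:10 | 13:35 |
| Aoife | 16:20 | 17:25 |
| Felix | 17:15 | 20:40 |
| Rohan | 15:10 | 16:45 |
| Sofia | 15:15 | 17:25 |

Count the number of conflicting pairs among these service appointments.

Sorted by start: Declan, Kenji, Omar, Rohan, Sofia, Aoife, Felix.
Kenji starts after Declan ends; Declan is clear from here.
Omar starts before Kenji ends → Kenji and Omar overlap.
Rohan starts after Kenji ends; Kenji is clear from here.
Rohan starts after Omar ends; Omar is clear from here.
Sofia starts before Rohan ends → Rohan and Sofia overlap.
Aoife starts before Rohan ends → Rohan and Aoife overlap.
Felix starts after Rohan ends.
Aoife starts before Sofia ends → Sofia and Aoife overlap.
Felix starts before Sofia ends → Sofia and Felix overlap.
Felix starts before Aoife ends → Aoife and Felix overlap.
Overlapping pairs: Aoife & Felix, Aoife & Rohan, Aoife & Sofia, Felix & Sofia, Kenji & Omar, Rohan & Sofia — 6 in total.

6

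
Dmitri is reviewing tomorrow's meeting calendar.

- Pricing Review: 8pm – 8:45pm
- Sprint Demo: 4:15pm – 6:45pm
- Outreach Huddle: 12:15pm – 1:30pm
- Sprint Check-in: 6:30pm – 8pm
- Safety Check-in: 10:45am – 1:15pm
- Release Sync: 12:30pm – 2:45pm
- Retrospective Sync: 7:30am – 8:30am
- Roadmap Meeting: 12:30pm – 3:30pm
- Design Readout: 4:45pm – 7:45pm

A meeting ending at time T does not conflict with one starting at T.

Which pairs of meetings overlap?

Sorted by start: Retrospective Sync, Safety Check-in, Outreach Huddle, Release Sync, Roadmap Meeting, Sprint Demo, Design Readout, Sprint Check-in, Pricing Review.
Safety Check-in starts after Retrospective Sync ends — done with Retrospective Sync.
Outreach Huddle starts before Safety Check-in ends → Safety Check-in and Outreach Huddle overlap.
Release Sync starts before Safety Check-in ends → Safety Check-in and Release Sync overlap.
Roadmap Meeting starts before Safety Check-in ends → Safety Check-in and Roadmap Meeting overlap.
Sprint Demo starts after Safety Check-in ends — done with Safety Check-in.
Release Sync starts before Outreach Huddle ends → Outreach Huddle and Release Sync overlap.
Roadmap Meeting starts before Outreach Huddle ends → Outreach Huddle and Roadmap Meeting overlap.
Sprint Demo starts after Outreach Huddle ends — done with Outreach Huddle.
Roadmap Meeting starts before Release Sync ends → Release Sync and Roadmap Meeting overlap.
Sprint Demo starts after Release Sync ends — done with Release Sync.
Sprint Demo starts after Roadmap Meeting ends — done with Roadmap Meeting.
Design Readout starts before Sprint Demo ends → Sprint Demo and Design Readout overlap.
Sprint Check-in starts before Sprint Demo ends → Sprint Demo and Sprint Check-in overlap.
Pricing Review starts after Sprint Demo ends.
Sprint Check-in starts before Design Readout ends → Design Readout and Sprint Check-in overlap.
Pricing Review starts after Design Readout ends.
Pricing Review starts exactly when Sprint Check-in ends (back-to-back, no overlap).

Design Readout & Sprint Check-in, Design Readout & Sprint Demo, Outreach Huddle & Release Sync, Outreach Huddle & Roadmap Meeting, Outreach Huddle & Safety Check-in, Release Sync & Roadmap Meeting, Release Sync & Safety Check-in, Roadmap Meeting & Safety Check-in, Sprint Check-in & Sprint Demo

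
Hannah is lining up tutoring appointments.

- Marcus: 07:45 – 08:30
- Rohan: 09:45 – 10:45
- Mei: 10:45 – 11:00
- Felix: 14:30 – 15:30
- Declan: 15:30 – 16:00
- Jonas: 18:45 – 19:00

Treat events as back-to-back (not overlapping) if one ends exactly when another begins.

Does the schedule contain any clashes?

No

Sorted by start: Marcus, Rohan, Mei, Felix, Declan, Jonas.
Rohan starts after Marcus ends, so nothing later overlaps Marcus either.
Mei starts exactly when Rohan ends (back-to-back, no overlap), so nothing later overlaps Rohan either.
Felix starts after Mei ends, so nothing later overlaps Mei either.
Declan starts exactly when Felix ends (back-to-back, no overlap), so nothing later overlaps Felix either.
Jonas starts after Declan ends.
Every pair is clear; the schedule has no overlaps.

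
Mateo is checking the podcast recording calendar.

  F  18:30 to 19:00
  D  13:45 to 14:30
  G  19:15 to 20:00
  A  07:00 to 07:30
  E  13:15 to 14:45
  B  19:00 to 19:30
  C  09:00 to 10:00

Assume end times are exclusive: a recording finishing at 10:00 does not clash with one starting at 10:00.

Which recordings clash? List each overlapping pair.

B & G, D & E

Sorted by start: A, C, E, D, F, B, G.
C starts after A ends, so A has no further overlaps.
E starts after C ends, so C has no further overlaps.
D starts before E ends → E and D overlap.
F starts after E ends, so E has no further overlaps.
F starts after D ends, so D has no further overlaps.
B starts exactly when F ends (back-to-back, no overlap), so F has no further overlaps.
G starts before B ends → B and G overlap.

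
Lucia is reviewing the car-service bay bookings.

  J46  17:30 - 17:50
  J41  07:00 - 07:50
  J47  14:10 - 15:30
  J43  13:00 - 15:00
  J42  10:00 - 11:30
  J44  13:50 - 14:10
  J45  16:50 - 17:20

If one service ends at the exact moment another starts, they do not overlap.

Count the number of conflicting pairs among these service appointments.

Sorted by start: J41, J42, J43, J44, J47, J45, J46.
J42 starts after J41 ends; J41 is clear from here.
J43 starts after J42 ends; J42 is clear from here.
J44 starts before J43 ends → J43 and J44 overlap.
J47 starts before J43 ends → J43 and J47 overlap.
J45 starts after J43 ends; J43 is clear from here.
J47 starts exactly when J44 ends (back-to-back, no overlap); J44 is clear from here.
J45 starts after J47 ends; J47 is clear from here.
J46 starts after J45 ends.
Overlapping pairs: J43 & J44, J43 & J47 — 2 in total.

2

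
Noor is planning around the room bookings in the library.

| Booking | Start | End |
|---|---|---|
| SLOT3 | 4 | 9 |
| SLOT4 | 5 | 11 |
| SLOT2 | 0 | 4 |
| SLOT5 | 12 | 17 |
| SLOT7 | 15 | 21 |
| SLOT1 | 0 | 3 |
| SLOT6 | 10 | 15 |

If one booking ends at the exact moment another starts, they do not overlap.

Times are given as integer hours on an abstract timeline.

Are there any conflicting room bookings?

Check each pair: they overlap iff neither finishes before the other starts.
Sorted by start: SLOT1, SLOT2, SLOT3, SLOT4, SLOT6, SLOT5, SLOT7.
SLOT2 starts before SLOT1 ends → SLOT1 and SLOT2 overlap.
That's a conflict, so the schedule is not conflict-free.

Yes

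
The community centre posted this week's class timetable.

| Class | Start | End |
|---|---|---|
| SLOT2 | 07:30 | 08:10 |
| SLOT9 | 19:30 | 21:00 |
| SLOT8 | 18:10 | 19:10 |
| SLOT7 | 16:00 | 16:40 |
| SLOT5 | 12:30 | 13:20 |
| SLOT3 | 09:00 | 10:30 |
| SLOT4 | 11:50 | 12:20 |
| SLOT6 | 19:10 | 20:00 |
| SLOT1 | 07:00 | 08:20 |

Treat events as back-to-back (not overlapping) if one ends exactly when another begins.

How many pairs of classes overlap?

Sorted by start: SLOT1, SLOT2, SLOT3, SLOT4, SLOT5, SLOT7, SLOT8, SLOT6, SLOT9.
SLOT2 starts before SLOT1 ends → SLOT1 and SLOT2 overlap.
SLOT3 starts after SLOT1 ends, so SLOT1 has no further overlaps.
SLOT3 starts after SLOT2 ends, so SLOT2 has no further overlaps.
SLOT4 starts after SLOT3 ends, so SLOT3 has no further overlaps.
SLOT5 starts after SLOT4 ends, so SLOT4 has no further overlaps.
SLOT7 starts after SLOT5 ends, so SLOT5 has no further overlaps.
SLOT8 starts after SLOT7 ends, so SLOT7 has no further overlaps.
SLOT6 starts exactly when SLOT8 ends (back-to-back, no overlap), so SLOT8 has no further overlaps.
SLOT9 starts before SLOT6 ends → SLOT6 and SLOT9 overlap.
Overlapping pairs: SLOT1 & SLOT2, SLOT6 & SLOT9 — 2 in total.

2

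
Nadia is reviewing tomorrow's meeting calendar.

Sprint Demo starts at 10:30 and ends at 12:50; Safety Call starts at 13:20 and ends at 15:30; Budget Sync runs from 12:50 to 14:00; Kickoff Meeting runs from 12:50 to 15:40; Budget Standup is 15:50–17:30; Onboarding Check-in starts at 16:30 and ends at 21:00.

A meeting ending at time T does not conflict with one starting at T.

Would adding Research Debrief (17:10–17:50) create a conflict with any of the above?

Sprint Demo: ends 12:50 at or before Research Debrief starts 17:10 → clear.
Budget Sync: ends 14:00 at or before Research Debrief starts 17:10 → clear.
Kickoff Meeting: ends 15:40 at or before Research Debrief starts 17:10 → clear.
Safety Call: ends 15:30 at or before Research Debrief starts 17:10 → clear.
Budget Standup: starts 15:50 before Research Debrief ends 17:50, and ends 17:30 after Research Debrief starts 17:10 → overlap.
Onboarding Check-in: starts 16:30 before Research Debrief ends 17:50, and ends 21:00 after Research Debrief starts 17:10 → overlap.
Research Debrief overlaps Budget Standup, Onboarding Check-in.

Yes — it overlaps Budget Standup, Onboarding Check-in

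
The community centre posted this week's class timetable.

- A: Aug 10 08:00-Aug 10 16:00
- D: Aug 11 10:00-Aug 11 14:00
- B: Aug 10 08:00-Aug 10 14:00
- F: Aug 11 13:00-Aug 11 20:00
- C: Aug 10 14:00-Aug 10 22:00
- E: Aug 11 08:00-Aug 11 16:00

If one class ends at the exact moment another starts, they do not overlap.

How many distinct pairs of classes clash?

Sorted by start: A, B, C, E, D, F.
B starts before A ends → A and B overlap.
C starts before A ends → A and C overlap.
E starts after A ends — done with A.
C starts exactly when B ends (back-to-back, no overlap) — done with B.
E starts after C ends — done with C.
D starts before E ends → E and D overlap.
F starts before E ends → E and F overlap.
F starts before D ends → D and F overlap.
Overlapping pairs: A & B, A & C, D & E, D & F, E & F — 5 in total.

5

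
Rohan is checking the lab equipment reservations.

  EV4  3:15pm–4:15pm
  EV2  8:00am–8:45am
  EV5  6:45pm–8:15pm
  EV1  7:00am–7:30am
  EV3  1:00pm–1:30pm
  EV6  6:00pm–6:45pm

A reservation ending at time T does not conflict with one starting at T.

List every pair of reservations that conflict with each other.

no conflicts

Two intervals overlap when each starts before the other ends.
Sorted by start: EV1, EV2, EV3, EV4, EV6, EV5.
EV2 starts after EV1 ends, so nothing later overlaps EV1 either.
EV3 starts after EV2 ends, so nothing later overlaps EV2 either.
EV4 starts after EV3 ends, so nothing later overlaps EV3 either.
EV6 starts after EV4 ends, so nothing later overlaps EV4 either.
EV5 starts exactly when EV6 ends (back-to-back, no overlap).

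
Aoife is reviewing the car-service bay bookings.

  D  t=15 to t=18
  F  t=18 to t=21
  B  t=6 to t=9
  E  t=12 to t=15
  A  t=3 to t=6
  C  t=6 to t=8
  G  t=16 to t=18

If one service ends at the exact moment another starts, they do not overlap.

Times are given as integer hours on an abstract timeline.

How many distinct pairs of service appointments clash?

2

Sorted by start: A, B, C, E, D, G, F.
B starts exactly when A ends (back-to-back, no overlap) — done with A.
C starts before B ends → B and C overlap.
E starts after B ends — done with B.
E starts after C ends — done with C.
D starts exactly when E ends (back-to-back, no overlap) — done with E.
G starts before D ends → D and G overlap.
F starts exactly when D ends (back-to-back, no overlap).
F starts exactly when G ends (back-to-back, no overlap).
Overlapping pairs: B & C, D & G — 2 in total.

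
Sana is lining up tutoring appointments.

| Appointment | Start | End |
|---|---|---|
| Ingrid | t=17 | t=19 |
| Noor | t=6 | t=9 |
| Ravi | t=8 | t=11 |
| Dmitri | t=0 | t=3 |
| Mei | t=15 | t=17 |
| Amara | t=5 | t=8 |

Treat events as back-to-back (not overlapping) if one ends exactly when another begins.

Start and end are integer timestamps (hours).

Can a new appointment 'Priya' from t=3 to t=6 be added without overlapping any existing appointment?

Dmitri: ends t=3 at or before Priya starts t=3 → clear.
Amara: starts t=5 before Priya ends t=6, and ends t=8 after Priya starts t=3 → overlap.
Noor: starts t=6 at or after Priya ends t=6 → clear.
Ravi: starts t=8 at or after Priya ends t=6 → clear.
Mei: starts t=15 at or after Priya ends t=6 → clear.
Ingrid: starts t=17 at or after Priya ends t=6 → clear.
Priya overlaps Amara.

No — it overlaps Amara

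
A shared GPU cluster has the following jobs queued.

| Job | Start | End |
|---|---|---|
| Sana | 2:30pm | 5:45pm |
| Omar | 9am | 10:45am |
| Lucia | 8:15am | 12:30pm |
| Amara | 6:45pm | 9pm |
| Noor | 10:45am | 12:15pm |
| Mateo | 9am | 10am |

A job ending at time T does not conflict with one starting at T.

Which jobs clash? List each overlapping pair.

Lucia & Mateo, Lucia & Noor, Lucia & Omar, Mateo & Omar

Sorted by start: Lucia, Omar, Mateo, Noor, Sana, Amara.
Omar starts before Lucia ends → Lucia and Omar overlap.
Mateo starts before Lucia ends → Lucia and Mateo overlap.
Noor starts before Lucia ends → Lucia and Noor overlap.
Sana starts after Lucia ends; Lucia is clear from here.
Mateo starts before Omar ends → Omar and Mateo overlap.
Noor starts exactly when Omar ends (back-to-back, no overlap); Omar is clear from here.
Noor starts after Mateo ends; Mateo is clear from here.
Sana starts after Noor ends; Noor is clear from here.
Amara starts after Sana ends.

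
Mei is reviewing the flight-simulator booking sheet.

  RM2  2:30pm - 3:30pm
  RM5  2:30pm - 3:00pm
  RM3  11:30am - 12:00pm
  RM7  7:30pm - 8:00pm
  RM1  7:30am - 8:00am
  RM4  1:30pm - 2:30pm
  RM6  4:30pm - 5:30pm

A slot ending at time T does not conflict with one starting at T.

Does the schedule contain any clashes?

Yes

Sorted by start: RM1, RM3, RM4, RM2, RM5, RM6, RM7.
RM3 starts after RM1 ends, so nothing later overlaps RM1 either.
RM4 starts after RM3 ends, so nothing later overlaps RM3 either.
RM2 starts exactly when RM4 ends (back-to-back, no overlap), so nothing later overlaps RM4 either.
RM5 starts before RM2 ends → RM2 and RM5 overlap.
That's a conflict, so the schedule is not conflict-free.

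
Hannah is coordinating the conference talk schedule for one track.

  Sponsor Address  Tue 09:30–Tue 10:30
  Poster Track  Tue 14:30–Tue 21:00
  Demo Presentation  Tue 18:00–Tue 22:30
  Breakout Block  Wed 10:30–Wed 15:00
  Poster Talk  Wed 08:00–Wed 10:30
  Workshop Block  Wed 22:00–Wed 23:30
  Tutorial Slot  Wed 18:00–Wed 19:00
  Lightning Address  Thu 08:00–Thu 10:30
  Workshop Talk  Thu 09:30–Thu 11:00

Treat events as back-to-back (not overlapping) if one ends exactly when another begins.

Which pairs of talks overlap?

Demo Presentation & Poster Track, Lightning Address & Workshop Talk

Sorted by start: Sponsor Address, Poster Track, Demo Presentation, Poster Talk, Breakout Block, Tutorial Slot, Workshop Block, Lightning Address, Workshop Talk.
Poster Track starts after Sponsor Address ends, so nothing later overlaps Sponsor Address either.
Demo Presentation starts before Poster Track ends → Poster Track and Demo Presentation overlap.
Poster Talk starts after Poster Track ends, so nothing later overlaps Poster Track either.
Poster Talk starts after Demo Presentation ends, so nothing later overlaps Demo Presentation either.
Breakout Block starts exactly when Poster Talk ends (back-to-back, no overlap), so nothing later overlaps Poster Talk either.
Tutorial Slot starts after Breakout Block ends, so nothing later overlaps Breakout Block either.
Workshop Block starts after Tutorial Slot ends, so nothing later overlaps Tutorial Slot either.
Lightning Address starts after Workshop Block ends, so nothing later overlaps Workshop Block either.
Workshop Talk starts before Lightning Address ends → Lightning Address and Workshop Talk overlap.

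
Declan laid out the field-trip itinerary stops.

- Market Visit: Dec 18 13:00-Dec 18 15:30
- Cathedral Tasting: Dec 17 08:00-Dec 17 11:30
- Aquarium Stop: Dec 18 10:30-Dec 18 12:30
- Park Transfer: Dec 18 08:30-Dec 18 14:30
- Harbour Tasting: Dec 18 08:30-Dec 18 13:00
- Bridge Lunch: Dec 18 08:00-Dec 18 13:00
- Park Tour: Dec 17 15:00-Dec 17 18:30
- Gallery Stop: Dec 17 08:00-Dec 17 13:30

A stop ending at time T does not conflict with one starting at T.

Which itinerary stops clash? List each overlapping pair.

Sorted by start: Cathedral Tasting, Gallery Stop, Park Tour, Bridge Lunch, Park Transfer, Harbour Tasting, Aquarium Stop, Market Visit.
Gallery Stop starts before Cathedral Tasting ends → Cathedral Tasting and Gallery Stop overlap.
Park Tour starts after Cathedral Tasting ends; Cathedral Tasting is clear from here.
Park Tour starts after Gallery Stop ends; Gallery Stop is clear from here.
Bridge Lunch starts after Park Tour ends; Park Tour is clear from here.
Park Transfer starts before Bridge Lunch ends → Bridge Lunch and Park Transfer overlap.
Harbour Tasting starts before Bridge Lunch ends → Bridge Lunch and Harbour Tasting overlap.
Aquarium Stop starts before Bridge Lunch ends → Bridge Lunch and Aquarium Stop overlap.
Market Visit starts exactly when Bridge Lunch ends (back-to-back, no overlap).
Harbour Tasting starts before Park Transfer ends → Park Transfer and Harbour Tasting overlap.
Aquarium Stop starts before Park Transfer ends → Park Transfer and Aquarium Stop overlap.
Market Visit starts before Park Transfer ends → Park Transfer and Market Visit overlap.
Aquarium Stop starts before Harbour Tasting ends → Harbour Tasting and Aquarium Stop overlap.
Market Visit starts exactly when Harbour Tasting ends (back-to-back, no overlap).
Market Visit starts after Aquarium Stop ends.

Aquarium Stop & Bridge Lunch, Aquarium Stop & Harbour Tasting, Aquarium Stop & Park Transfer, Bridge Lunch & Harbour Tasting, Bridge Lunch & Park Transfer, Cathedral Tasting & Gallery Stop, Harbour Tasting & Park Transfer, Market Visit & Park Transfer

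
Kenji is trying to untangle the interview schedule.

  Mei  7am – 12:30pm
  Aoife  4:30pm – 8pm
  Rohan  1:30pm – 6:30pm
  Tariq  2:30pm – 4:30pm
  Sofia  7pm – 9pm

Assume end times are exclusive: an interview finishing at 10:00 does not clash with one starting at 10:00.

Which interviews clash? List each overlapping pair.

Aoife & Rohan, Aoife & Sofia, Rohan & Tariq

Check each pair: they overlap iff neither finishes before the other starts.
Sorted by start: Mei, Rohan, Tariq, Aoife, Sofia.
Rohan starts after Mei ends, so nothing later overlaps Mei either.
Tariq starts before Rohan ends → Rohan and Tariq overlap.
Aoife starts before Rohan ends → Rohan and Aoife overlap.
Sofia starts after Rohan ends.
Aoife starts exactly when Tariq ends (back-to-back, no overlap), so nothing later overlaps Tariq either.
Sofia starts before Aoife ends → Aoife and Sofia overlap.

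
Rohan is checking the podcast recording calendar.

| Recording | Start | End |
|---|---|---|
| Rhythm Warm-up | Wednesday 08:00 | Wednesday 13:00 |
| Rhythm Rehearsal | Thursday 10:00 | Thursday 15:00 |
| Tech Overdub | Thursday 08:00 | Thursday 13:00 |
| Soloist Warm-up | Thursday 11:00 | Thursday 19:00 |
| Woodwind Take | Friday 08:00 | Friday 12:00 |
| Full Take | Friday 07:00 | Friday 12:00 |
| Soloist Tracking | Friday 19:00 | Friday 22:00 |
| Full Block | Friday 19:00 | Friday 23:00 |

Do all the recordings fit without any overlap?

Sorted by start: Rhythm Warm-up, Tech Overdub, Rhythm Rehearsal, Soloist Warm-up, Full Take, Woodwind Take, Soloist Tracking, Full Block.
Tech Overdub starts after Rhythm Warm-up ends, so nothing later overlaps Rhythm Warm-up either.
Rhythm Rehearsal starts before Tech Overdub ends → Tech Overdub and Rhythm Rehearsal overlap.
That's a conflict, so the schedule is not conflict-free.

No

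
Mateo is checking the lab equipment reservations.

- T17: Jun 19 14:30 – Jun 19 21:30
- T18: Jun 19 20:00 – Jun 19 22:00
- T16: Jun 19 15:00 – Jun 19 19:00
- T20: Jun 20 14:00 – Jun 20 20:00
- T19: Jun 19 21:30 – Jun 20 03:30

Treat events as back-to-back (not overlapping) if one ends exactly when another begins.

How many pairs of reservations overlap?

Two intervals overlap when each starts before the other ends.
Sorted by start: T17, T16, T18, T19, T20.
T16 starts before T17 ends → T17 and T16 overlap.
T18 starts before T17 ends → T17 and T18 overlap.
T19 starts exactly when T17 ends (back-to-back, no overlap) — done with T17.
T18 starts after T16 ends — done with T16.
T19 starts before T18 ends → T18 and T19 overlap.
T20 starts after T18 ends.
T20 starts after T19 ends.
Overlapping pairs: T16 & T17, T17 & T18, T18 & T19 — 3 in total.

3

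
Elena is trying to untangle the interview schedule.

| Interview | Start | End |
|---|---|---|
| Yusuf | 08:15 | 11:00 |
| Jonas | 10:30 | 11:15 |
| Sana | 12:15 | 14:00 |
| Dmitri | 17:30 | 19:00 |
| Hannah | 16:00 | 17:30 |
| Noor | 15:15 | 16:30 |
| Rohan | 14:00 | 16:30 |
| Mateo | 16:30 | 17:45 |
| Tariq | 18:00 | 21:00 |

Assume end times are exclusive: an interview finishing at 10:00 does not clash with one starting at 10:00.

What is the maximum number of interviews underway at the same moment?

3

Sweep the timeline, counting +1 at each start and −1 at each end (ends before starts at a tie):
08:15 start Yusuf → 1
10:30 start Jonas → 2
11:00 end Yusuf → 1
11:15 end Jonas → 0
12:15 start Sana → 1
14:00 end Sana → 0
14:00 start Rohan → 1
15:15 start Noor → 2
16:00 start Hannah → 3
16:30 end Noor → 2
16:30 end Rohan → 1
16:30 start Mateo → 2
17:30 end Hannah → 1
17:30 start Dmitri → 2
17:45 end Mateo → 1
18:00 start Tariq → 2
19:00 end Dmitri → 1
21:00 end Tariq → 0
Peak is 3, at 16:00 (Hannah, Noor, Rohan).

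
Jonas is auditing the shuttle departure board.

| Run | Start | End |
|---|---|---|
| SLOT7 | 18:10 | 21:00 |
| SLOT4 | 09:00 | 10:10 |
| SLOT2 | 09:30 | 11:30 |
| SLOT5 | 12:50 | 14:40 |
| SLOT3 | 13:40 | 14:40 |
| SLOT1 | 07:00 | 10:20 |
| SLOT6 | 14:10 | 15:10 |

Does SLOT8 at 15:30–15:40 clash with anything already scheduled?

SLOT1: ends 10:20 at or before SLOT8 starts 15:30 → clear.
SLOT4: ends 10:10 at or before SLOT8 starts 15:30 → clear.
SLOT2: ends 11:30 at or before SLOT8 starts 15:30 → clear.
SLOT5: ends 14:40 at or before SLOT8 starts 15:30 → clear.
SLOT3: ends 14:40 at or before SLOT8 starts 15:30 → clear.
SLOT6: ends 15:10 at or before SLOT8 starts 15:30 → clear.
SLOT7: starts 18:10 at or after SLOT8 ends 15:40 → clear.

No — it doesn't clash with anything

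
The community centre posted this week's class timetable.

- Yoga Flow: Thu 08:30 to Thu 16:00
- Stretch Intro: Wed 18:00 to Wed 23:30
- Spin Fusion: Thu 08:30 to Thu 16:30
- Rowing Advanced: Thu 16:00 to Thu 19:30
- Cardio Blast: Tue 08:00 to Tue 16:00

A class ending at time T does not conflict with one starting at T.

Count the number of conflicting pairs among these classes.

Sorted by start: Cardio Blast, Stretch Intro, Yoga Flow, Spin Fusion, Rowing Advanced.
Stretch Intro starts after Cardio Blast ends, so nothing later overlaps Cardio Blast either.
Yoga Flow starts after Stretch Intro ends, so nothing later overlaps Stretch Intro either.
Spin Fusion starts before Yoga Flow ends → Yoga Flow and Spin Fusion overlap.
Rowing Advanced starts exactly when Yoga Flow ends (back-to-back, no overlap).
Rowing Advanced starts before Spin Fusion ends → Spin Fusion and Rowing Advanced overlap.
Overlapping pairs: Rowing Advanced & Spin Fusion, Spin Fusion & Yoga Flow — 2 in total.

2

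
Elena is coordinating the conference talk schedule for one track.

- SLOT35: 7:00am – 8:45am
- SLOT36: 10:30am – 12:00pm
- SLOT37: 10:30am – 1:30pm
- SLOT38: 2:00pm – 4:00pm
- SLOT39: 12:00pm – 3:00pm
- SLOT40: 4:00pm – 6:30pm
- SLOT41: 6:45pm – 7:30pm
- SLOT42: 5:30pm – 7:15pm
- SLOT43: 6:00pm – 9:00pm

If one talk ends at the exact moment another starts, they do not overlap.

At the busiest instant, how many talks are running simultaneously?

3

Walk through starts and ends in time order (an end at T is processed before a start at T):
7:00am start SLOT35 → 1
8:45am end SLOT35 → 0
10:30am start SLOT36 → 1
10:30am start SLOT37 → 2
12:00pm end SLOT36 → 1
12:00pm start SLOT39 → 2
1:30pm end SLOT37 → 1
2:00pm start SLOT38 → 2
3:00pm end SLOT39 → 1
4:00pm end SLOT38 → 0
4:00pm start SLOT40 → 1
5:30pm start SLOT42 → 2
6:00pm start SLOT43 → 3
6:30pm end SLOT40 → 2
6:45pm start SLOT41 → 3
7:15pm end SLOT42 → 2
7:30pm end SLOT41 → 1
9:00pm end SLOT43 → 0
Peak is 3, at 6:00pm (SLOT40, SLOT42, SLOT43).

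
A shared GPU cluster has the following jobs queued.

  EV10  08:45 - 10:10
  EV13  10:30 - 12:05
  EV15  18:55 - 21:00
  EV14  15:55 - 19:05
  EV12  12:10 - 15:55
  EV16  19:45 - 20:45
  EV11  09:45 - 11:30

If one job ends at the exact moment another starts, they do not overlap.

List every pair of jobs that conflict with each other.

Sorted by start: EV10, EV11, EV13, EV12, EV14, EV15, EV16.
EV11 starts before EV10 ends → EV10 and EV11 overlap.
EV13 starts after EV10 ends; EV10 is clear from here.
EV13 starts before EV11 ends → EV11 and EV13 overlap.
EV12 starts after EV11 ends; EV11 is clear from here.
EV12 starts after EV13 ends; EV13 is clear from here.
EV14 starts exactly when EV12 ends (back-to-back, no overlap); EV12 is clear from here.
EV15 starts before EV14 ends → EV14 and EV15 overlap.
EV16 starts after EV14 ends.
EV16 starts before EV15 ends → EV15 and EV16 overlap.

EV10 & EV11, EV11 & EV13, EV14 & EV15, EV15 & EV16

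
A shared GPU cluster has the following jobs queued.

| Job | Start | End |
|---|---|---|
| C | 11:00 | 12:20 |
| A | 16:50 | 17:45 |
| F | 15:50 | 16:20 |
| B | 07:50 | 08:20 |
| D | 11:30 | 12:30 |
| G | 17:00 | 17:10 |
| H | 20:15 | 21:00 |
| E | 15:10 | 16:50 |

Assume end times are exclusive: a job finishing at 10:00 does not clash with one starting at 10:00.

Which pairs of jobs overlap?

Sorted by start: B, C, D, E, F, A, G, H.
C starts after B ends, so B has no further overlaps.
D starts before C ends → C and D overlap.
E starts after C ends, so C has no further overlaps.
E starts after D ends, so D has no further overlaps.
F starts before E ends → E and F overlap.
A starts exactly when E ends (back-to-back, no overlap), so E has no further overlaps.
A starts after F ends, so F has no further overlaps.
G starts before A ends → A and G overlap.
H starts after A ends.
H starts after G ends.

A & G, C & D, E & F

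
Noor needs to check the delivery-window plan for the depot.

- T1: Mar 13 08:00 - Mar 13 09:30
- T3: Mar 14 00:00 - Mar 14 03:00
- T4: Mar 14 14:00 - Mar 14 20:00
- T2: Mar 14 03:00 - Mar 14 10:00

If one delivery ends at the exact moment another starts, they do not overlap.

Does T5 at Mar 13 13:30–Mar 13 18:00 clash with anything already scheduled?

T1: ends Mar 13 09:30 at or before T5 starts Mar 13 13:30 → clear.
T3: starts Mar 14 00:00 at or after T5 ends Mar 13 18:00 → clear.
T2: starts Mar 14 03:00 at or after T5 ends Mar 13 18:00 → clear.
T4: starts Mar 14 14:00 at or after T5 ends Mar 13 18:00 → clear.

No — it doesn't clash with anything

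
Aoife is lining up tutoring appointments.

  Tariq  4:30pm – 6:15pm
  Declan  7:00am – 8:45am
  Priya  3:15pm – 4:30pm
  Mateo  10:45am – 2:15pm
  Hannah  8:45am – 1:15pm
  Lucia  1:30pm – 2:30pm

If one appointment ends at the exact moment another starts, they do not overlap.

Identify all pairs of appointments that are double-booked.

Hannah & Mateo, Lucia & Mateo

Sorted by start: Declan, Hannah, Mateo, Lucia, Priya, Tariq.
Hannah starts exactly when Declan ends (back-to-back, no overlap); Declan is clear from here.
Mateo starts before Hannah ends → Hannah and Mateo overlap.
Lucia starts after Hannah ends; Hannah is clear from here.
Lucia starts before Mateo ends → Mateo and Lucia overlap.
Priya starts after Mateo ends; Mateo is clear from here.
Priya starts after Lucia ends; Lucia is clear from here.
Tariq starts exactly when Priya ends (back-to-back, no overlap).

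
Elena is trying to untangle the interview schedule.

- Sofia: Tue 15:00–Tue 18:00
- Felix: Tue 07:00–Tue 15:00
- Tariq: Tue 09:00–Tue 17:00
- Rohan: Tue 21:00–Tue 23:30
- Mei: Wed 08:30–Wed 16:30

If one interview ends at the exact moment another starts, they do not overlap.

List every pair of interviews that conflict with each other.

Felix & Tariq, Sofia & Tariq

Sorted by start: Felix, Tariq, Sofia, Rohan, Mei.
Tariq starts before Felix ends → Felix and Tariq overlap.
Sofia starts exactly when Felix ends (back-to-back, no overlap), so nothing later overlaps Felix either.
Sofia starts before Tariq ends → Tariq and Sofia overlap.
Rohan starts after Tariq ends, so nothing later overlaps Tariq either.
Rohan starts after Sofia ends, so nothing later overlaps Sofia either.
Mei starts after Rohan ends.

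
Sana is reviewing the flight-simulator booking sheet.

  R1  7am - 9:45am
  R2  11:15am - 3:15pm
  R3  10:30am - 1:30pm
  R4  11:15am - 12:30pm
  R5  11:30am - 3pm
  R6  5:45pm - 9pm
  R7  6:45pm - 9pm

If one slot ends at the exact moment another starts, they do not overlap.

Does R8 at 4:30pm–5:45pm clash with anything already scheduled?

No — it doesn't clash with anything

R1: ends 9:45am at or before R8 starts 4:30pm → clear.
R3: ends 1:30pm at or before R8 starts 4:30pm → clear.
R2: ends 3:15pm at or before R8 starts 4:30pm → clear.
R4: ends 12:30pm at or before R8 starts 4:30pm → clear.
R5: ends 3pm at or before R8 starts 4:30pm → clear.
R6: starts 5:45pm at or after R8 ends 5:45pm → clear.
R7: starts 6:45pm at or after R8 ends 5:45pm → clear.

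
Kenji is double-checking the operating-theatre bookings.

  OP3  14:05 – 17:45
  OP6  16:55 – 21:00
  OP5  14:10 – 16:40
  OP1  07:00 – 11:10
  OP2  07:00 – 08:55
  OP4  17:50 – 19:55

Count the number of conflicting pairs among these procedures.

4

Sorted by start: OP1, OP2, OP3, OP5, OP6, OP4.
OP2 starts before OP1 ends → OP1 and OP2 overlap.
OP3 starts after OP1 ends, so nothing later overlaps OP1 either.
OP3 starts after OP2 ends, so nothing later overlaps OP2 either.
OP5 starts before OP3 ends → OP3 and OP5 overlap.
OP6 starts before OP3 ends → OP3 and OP6 overlap.
OP4 starts after OP3 ends.
OP6 starts after OP5 ends, so nothing later overlaps OP5 either.
OP4 starts before OP6 ends → OP6 and OP4 overlap.
Overlapping pairs: OP1 & OP2, OP3 & OP5, OP3 & OP6, OP4 & OP6 — 4 in total.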